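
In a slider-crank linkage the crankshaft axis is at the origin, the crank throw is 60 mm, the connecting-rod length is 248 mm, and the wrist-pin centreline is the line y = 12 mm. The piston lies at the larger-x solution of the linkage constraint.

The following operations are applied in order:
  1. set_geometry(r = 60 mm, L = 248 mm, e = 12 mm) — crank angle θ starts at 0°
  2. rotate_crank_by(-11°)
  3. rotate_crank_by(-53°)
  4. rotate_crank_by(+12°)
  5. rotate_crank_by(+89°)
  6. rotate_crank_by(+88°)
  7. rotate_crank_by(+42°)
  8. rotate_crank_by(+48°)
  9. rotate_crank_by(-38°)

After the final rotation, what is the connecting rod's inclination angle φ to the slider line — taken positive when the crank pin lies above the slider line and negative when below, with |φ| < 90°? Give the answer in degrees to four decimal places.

set_geometry: r = 60 mm, L = 248 mm, e = 12 mm; θ ← 0°
rotate_crank_by(-11°): θ ← 0° -11° = -11°
rotate_crank_by(-53°): θ ← -11° -53° = -64°
rotate_crank_by(+12°): θ ← -64° +12° = -52°
rotate_crank_by(+89°): θ ← -52° +89° = 37°
rotate_crank_by(+88°): θ ← 37° +88° = 125°
rotate_crank_by(+42°): θ ← 125° +42° = 167°
rotate_crank_by(+48°): θ ← 167° +48° = 215°
rotate_crank_by(-38°): θ ← 215° -38° = 177°
crank pin P = (r cos θ, r sin θ) = (-59.917772, 3.140157)
h = r sin θ − e = 3.140157 − 12 = -8.859843
sin φ = h / L = -8.859843 / 248 = -0.03572517
φ = arcsin(-0.03572517) = -2.047337°

-2.0473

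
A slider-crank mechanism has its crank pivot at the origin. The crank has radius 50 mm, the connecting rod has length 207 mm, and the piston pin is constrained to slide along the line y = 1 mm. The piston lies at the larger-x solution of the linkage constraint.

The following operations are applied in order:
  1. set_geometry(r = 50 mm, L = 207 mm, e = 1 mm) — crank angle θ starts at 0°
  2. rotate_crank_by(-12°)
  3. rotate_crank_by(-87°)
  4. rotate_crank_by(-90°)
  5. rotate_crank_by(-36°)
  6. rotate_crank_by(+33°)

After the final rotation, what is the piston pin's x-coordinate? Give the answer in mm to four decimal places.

157.8793

set_geometry: r = 50 mm, L = 207 mm, e = 1 mm; θ ← 0°
rotate_crank_by(-12°): θ ← 0° -12° = -12°
rotate_crank_by(-87°): θ ← -12° -87° = -99°
rotate_crank_by(-90°): θ ← -99° -90° = -189°
rotate_crank_by(-36°): θ ← -189° -36° = -225°
rotate_crank_by(+33°): θ ← -225° +33° = -192°
crank pin P = (r cos θ, r sin θ) = (-48.907380, 10.395585)
h = r sin θ − e = 10.395585 − 1 = 9.395585
x = r cos θ + √(L² − h²) = -48.907380 + √(42849.0 − 88.2770) = -48.907380 + 206.786661 = 157.879281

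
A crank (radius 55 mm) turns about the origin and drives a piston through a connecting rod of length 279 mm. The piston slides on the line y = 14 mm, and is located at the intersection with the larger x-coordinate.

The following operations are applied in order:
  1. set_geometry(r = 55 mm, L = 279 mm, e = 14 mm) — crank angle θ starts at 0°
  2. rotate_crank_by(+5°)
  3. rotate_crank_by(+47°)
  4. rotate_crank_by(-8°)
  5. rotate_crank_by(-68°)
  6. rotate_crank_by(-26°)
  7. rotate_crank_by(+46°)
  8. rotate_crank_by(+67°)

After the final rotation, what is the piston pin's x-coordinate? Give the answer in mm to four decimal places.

301.7648

set_geometry: r = 55 mm, L = 279 mm, e = 14 mm; θ ← 0°
rotate_crank_by(+5°): θ ← 0° +5° = 5°
rotate_crank_by(+47°): θ ← 5° +47° = 52°
rotate_crank_by(-8°): θ ← 52° -8° = 44°
rotate_crank_by(-68°): θ ← 44° -68° = -24°
rotate_crank_by(-26°): θ ← -24° -26° = -50°
rotate_crank_by(+46°): θ ← -50° +46° = -4°
rotate_crank_by(+67°): θ ← -4° +67° = 63°
crank pin P = (r cos θ, r sin θ) = (24.969477, 49.005359)
h = r sin θ − e = 49.005359 − 14 = 35.005359
x = r cos θ + √(L² − h²) = 24.969477 + √(77841.0 − 1225.3751) = 24.969477 + 276.795276 = 301.764754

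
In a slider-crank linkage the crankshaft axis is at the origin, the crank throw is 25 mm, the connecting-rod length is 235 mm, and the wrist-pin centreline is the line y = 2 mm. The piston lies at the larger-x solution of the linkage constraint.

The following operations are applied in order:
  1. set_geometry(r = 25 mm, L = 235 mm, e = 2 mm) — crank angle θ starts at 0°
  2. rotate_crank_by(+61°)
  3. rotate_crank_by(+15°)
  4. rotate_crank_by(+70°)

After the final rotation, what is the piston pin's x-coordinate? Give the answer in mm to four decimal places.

set_geometry: r = 25 mm, L = 235 mm, e = 2 mm; θ ← 0°
rotate_crank_by(+61°): θ ← 0° +61° = 61°
rotate_crank_by(+15°): θ ← 61° +15° = 76°
rotate_crank_by(+70°): θ ← 76° +70° = 146°
crank pin P = (r cos θ, r sin θ) = (-20.725939, 13.979823)
h = r sin θ − e = 13.979823 − 2 = 11.979823
x = r cos θ + √(L² − h²) = -20.725939 + √(55225.0 − 143.5161) = -20.725939 + 234.694448 = 213.968509

213.9685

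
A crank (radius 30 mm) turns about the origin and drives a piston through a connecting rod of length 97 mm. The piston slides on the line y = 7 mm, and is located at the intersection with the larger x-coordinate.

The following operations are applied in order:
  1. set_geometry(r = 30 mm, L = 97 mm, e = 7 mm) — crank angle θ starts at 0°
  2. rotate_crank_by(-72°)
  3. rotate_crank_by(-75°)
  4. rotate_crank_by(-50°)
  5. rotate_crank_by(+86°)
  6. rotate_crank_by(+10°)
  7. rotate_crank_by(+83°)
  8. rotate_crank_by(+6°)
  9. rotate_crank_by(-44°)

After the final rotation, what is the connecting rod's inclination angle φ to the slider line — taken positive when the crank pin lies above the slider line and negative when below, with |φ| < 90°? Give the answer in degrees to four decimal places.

set_geometry: r = 30 mm, L = 97 mm, e = 7 mm; θ ← 0°
rotate_crank_by(-72°): θ ← 0° -72° = -72°
rotate_crank_by(-75°): θ ← -72° -75° = -147°
rotate_crank_by(-50°): θ ← -147° -50° = -197°
rotate_crank_by(+86°): θ ← -197° +86° = -111°
rotate_crank_by(+10°): θ ← -111° +10° = -101°
rotate_crank_by(+83°): θ ← -101° +83° = -18°
rotate_crank_by(+6°): θ ← -18° +6° = -12°
rotate_crank_by(-44°): θ ← -12° -44° = -56°
crank pin P = (r cos θ, r sin θ) = (16.775787, -24.871127)
h = r sin θ − e = -24.871127 − 7 = -31.871127
sin φ = h / L = -31.871127 / 97 = -0.32856832
φ = arcsin(-0.32856832) = -19.181901°

-19.1819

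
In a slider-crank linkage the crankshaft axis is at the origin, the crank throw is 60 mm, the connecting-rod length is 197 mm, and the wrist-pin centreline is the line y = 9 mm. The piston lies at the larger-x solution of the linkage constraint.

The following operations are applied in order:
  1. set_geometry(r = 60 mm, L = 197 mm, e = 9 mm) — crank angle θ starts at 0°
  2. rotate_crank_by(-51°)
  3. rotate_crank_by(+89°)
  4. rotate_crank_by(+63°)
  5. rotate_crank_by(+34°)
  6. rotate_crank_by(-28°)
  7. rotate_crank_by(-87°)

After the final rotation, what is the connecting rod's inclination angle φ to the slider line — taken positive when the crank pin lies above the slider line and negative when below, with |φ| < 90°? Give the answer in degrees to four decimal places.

set_geometry: r = 60 mm, L = 197 mm, e = 9 mm; θ ← 0°
rotate_crank_by(-51°): θ ← 0° -51° = -51°
rotate_crank_by(+89°): θ ← -51° +89° = 38°
rotate_crank_by(+63°): θ ← 38° +63° = 101°
rotate_crank_by(+34°): θ ← 101° +34° = 135°
rotate_crank_by(-28°): θ ← 135° -28° = 107°
rotate_crank_by(-87°): θ ← 107° -87° = 20°
crank pin P = (r cos θ, r sin θ) = (56.381557, 20.521209)
h = r sin θ − e = 20.521209 − 9 = 11.521209
sin φ = h / L = 11.521209 / 197 = 0.05848329
φ = arcsin(0.05848329) = 3.352759°

3.3528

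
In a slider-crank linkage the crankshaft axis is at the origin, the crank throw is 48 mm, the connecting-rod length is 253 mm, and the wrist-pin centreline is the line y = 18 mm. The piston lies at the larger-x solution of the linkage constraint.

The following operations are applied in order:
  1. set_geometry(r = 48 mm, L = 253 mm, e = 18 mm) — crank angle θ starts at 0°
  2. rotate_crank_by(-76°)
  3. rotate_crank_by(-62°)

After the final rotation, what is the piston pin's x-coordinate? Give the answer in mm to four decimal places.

212.3153

set_geometry: r = 48 mm, L = 253 mm, e = 18 mm; θ ← 0°
rotate_crank_by(-76°): θ ← 0° -76° = -76°
rotate_crank_by(-62°): θ ← -76° -62° = -138°
crank pin P = (r cos θ, r sin θ) = (-35.670952, -32.118269)
h = r sin θ − e = -32.118269 − 18 = -50.118269
x = r cos θ + √(L² − h²) = -35.670952 + √(64009.0 − 2511.8409) = -35.670952 + 247.986207 = 212.315256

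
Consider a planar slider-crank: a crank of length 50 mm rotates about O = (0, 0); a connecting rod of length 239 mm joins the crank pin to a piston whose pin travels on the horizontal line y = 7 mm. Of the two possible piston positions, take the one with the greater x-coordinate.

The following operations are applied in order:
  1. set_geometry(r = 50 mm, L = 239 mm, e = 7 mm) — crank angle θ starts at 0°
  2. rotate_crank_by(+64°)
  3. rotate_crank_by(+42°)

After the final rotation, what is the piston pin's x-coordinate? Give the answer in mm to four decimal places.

221.6641

set_geometry: r = 50 mm, L = 239 mm, e = 7 mm; θ ← 0°
rotate_crank_by(+64°): θ ← 0° +64° = 64°
rotate_crank_by(+42°): θ ← 64° +42° = 106°
crank pin P = (r cos θ, r sin θ) = (-13.781868, 48.063085)
h = r sin θ − e = 48.063085 − 7 = 41.063085
x = r cos θ + √(L² − h²) = -13.781868 + √(57121.0 − 1686.1769) = -13.781868 + 235.446009 = 221.664141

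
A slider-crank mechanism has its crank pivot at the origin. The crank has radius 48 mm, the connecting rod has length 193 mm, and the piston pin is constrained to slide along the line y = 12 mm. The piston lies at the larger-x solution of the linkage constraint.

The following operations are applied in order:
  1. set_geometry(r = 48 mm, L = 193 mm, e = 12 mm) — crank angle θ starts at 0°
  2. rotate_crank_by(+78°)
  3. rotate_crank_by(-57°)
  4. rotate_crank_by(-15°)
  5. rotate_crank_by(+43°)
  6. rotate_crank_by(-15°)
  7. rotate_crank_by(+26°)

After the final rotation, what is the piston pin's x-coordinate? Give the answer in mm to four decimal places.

set_geometry: r = 48 mm, L = 193 mm, e = 12 mm; θ ← 0°
rotate_crank_by(+78°): θ ← 0° +78° = 78°
rotate_crank_by(-57°): θ ← 78° -57° = 21°
rotate_crank_by(-15°): θ ← 21° -15° = 6°
rotate_crank_by(+43°): θ ← 6° +43° = 49°
rotate_crank_by(-15°): θ ← 49° -15° = 34°
rotate_crank_by(+26°): θ ← 34° +26° = 60°
crank pin P = (r cos θ, r sin θ) = (24.000000, 41.569219)
h = r sin θ − e = 41.569219 − 12 = 29.569219
x = r cos θ + √(L² − h²) = 24.000000 + √(37249.0 − 874.3387) = 24.000000 + 190.721423 = 214.721423

214.7214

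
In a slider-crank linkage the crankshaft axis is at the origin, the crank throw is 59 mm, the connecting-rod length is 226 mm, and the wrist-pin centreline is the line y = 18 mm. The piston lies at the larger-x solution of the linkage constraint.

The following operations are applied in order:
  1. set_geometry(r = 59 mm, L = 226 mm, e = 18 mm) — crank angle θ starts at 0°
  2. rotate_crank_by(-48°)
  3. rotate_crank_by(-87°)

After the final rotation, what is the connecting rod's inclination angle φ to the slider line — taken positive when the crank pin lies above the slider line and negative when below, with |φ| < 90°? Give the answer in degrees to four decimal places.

set_geometry: r = 59 mm, L = 226 mm, e = 18 mm; θ ← 0°
rotate_crank_by(-48°): θ ← 0° -48° = -48°
rotate_crank_by(-87°): θ ← -48° -87° = -135°
crank pin P = (r cos θ, r sin θ) = (-41.719300, -41.719300)
h = r sin θ − e = -41.719300 − 18 = -59.719300
sin φ = h / L = -59.719300 / 226 = -0.26424469
φ = arcsin(-0.26424469) = -15.322077°

-15.3221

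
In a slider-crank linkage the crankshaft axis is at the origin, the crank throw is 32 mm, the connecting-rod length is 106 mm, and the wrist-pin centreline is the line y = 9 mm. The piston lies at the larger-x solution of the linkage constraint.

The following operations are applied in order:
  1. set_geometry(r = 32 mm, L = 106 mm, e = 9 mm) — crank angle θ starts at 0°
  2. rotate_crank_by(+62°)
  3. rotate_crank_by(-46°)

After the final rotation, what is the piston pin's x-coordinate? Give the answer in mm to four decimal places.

set_geometry: r = 32 mm, L = 106 mm, e = 9 mm; θ ← 0°
rotate_crank_by(+62°): θ ← 0° +62° = 62°
rotate_crank_by(-46°): θ ← 62° -46° = 16°
crank pin P = (r cos θ, r sin θ) = (30.760374, 8.820395)
h = r sin θ − e = 8.820395 − 9 = -0.179605
x = r cos θ + √(L² − h²) = 30.760374 + √(11236.0 − 0.0323) = 30.760374 + 105.999848 = 136.760222

136.7602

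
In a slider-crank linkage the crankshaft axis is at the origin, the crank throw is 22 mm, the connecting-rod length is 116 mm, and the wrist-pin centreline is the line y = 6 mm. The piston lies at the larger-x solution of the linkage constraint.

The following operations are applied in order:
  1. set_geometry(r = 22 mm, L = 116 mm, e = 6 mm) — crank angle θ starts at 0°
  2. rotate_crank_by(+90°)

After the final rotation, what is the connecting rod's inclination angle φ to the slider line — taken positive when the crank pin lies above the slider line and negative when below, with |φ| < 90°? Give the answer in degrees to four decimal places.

7.9281

set_geometry: r = 22 mm, L = 116 mm, e = 6 mm; θ ← 0°
rotate_crank_by(+90°): θ ← 0° +90° = 90°
crank pin P = (r cos θ, r sin θ) = (0.000000, 22.000000)
h = r sin θ − e = 22.000000 − 6 = 16.000000
sin φ = h / L = 16.000000 / 116 = 0.13793103
φ = arcsin(0.13793103) = 7.928142°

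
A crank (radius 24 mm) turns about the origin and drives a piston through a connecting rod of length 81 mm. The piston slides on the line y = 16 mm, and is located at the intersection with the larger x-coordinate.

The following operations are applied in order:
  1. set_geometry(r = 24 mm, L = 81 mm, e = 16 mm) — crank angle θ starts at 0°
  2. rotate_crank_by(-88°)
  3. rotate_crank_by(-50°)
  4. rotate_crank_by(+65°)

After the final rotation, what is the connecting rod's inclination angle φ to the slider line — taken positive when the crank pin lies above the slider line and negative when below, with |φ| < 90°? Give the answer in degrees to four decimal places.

-28.7429

set_geometry: r = 24 mm, L = 81 mm, e = 16 mm; θ ← 0°
rotate_crank_by(-88°): θ ← 0° -88° = -88°
rotate_crank_by(-50°): θ ← -88° -50° = -138°
rotate_crank_by(+65°): θ ← -138° +65° = -73°
crank pin P = (r cos θ, r sin θ) = (7.016921, -22.951314)
h = r sin θ − e = -22.951314 − 16 = -38.951314
sin φ = h / L = -38.951314 / 81 = -0.48088042
φ = arcsin(-0.48088042) = -28.742920°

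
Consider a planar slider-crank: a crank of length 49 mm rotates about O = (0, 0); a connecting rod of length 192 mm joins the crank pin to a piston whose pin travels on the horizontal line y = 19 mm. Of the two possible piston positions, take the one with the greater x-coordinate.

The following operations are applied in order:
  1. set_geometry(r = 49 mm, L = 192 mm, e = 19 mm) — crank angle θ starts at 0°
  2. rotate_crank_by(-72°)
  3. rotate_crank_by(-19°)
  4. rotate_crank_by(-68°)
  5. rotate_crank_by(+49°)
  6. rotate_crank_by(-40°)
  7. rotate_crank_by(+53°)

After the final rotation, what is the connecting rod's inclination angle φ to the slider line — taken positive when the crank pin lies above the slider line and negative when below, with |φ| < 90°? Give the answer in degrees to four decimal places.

-20.6259

set_geometry: r = 49 mm, L = 192 mm, e = 19 mm; θ ← 0°
rotate_crank_by(-72°): θ ← 0° -72° = -72°
rotate_crank_by(-19°): θ ← -72° -19° = -91°
rotate_crank_by(-68°): θ ← -91° -68° = -159°
rotate_crank_by(+49°): θ ← -159° +49° = -110°
rotate_crank_by(-40°): θ ← -110° -40° = -150°
rotate_crank_by(+53°): θ ← -150° +53° = -97°
crank pin P = (r cos θ, r sin θ) = (-5.971598, -48.634761)
h = r sin θ − e = -48.634761 − 19 = -67.634761
sin φ = h / L = -67.634761 / 192 = -0.35226438
φ = arcsin(-0.35226438) = -20.625878°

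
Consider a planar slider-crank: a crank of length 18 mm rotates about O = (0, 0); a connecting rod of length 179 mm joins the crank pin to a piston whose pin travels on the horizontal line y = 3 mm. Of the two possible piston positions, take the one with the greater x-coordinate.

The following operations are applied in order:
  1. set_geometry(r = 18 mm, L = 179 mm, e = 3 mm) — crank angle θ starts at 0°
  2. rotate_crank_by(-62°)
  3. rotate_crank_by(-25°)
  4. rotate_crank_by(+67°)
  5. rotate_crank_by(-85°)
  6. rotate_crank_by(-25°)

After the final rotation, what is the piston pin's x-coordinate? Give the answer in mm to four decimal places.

set_geometry: r = 18 mm, L = 179 mm, e = 3 mm; θ ← 0°
rotate_crank_by(-62°): θ ← 0° -62° = -62°
rotate_crank_by(-25°): θ ← -62° -25° = -87°
rotate_crank_by(+67°): θ ← -87° +67° = -20°
rotate_crank_by(-85°): θ ← -20° -85° = -105°
rotate_crank_by(-25°): θ ← -105° -25° = -130°
crank pin P = (r cos θ, r sin θ) = (-11.570177, -13.788800)
h = r sin θ − e = -13.788800 − 3 = -16.788800
x = r cos θ + √(L² − h²) = -11.570177 + √(32041.0 − 281.8638) = -11.570177 + 178.210932 = 166.640755

166.6408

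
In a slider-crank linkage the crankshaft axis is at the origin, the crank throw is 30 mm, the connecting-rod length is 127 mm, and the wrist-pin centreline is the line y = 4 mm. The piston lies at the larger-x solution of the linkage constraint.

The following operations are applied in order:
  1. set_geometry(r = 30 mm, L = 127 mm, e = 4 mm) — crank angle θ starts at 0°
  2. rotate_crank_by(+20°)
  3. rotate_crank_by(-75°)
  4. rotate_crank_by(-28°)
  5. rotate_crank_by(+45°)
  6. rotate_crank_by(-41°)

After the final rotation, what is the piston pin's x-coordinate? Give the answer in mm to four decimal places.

set_geometry: r = 30 mm, L = 127 mm, e = 4 mm; θ ← 0°
rotate_crank_by(+20°): θ ← 0° +20° = 20°
rotate_crank_by(-75°): θ ← 20° -75° = -55°
rotate_crank_by(-28°): θ ← -55° -28° = -83°
rotate_crank_by(+45°): θ ← -83° +45° = -38°
rotate_crank_by(-41°): θ ← -38° -41° = -79°
crank pin P = (r cos θ, r sin θ) = (5.724270, -29.448816)
h = r sin θ − e = -29.448816 − 4 = -33.448816
x = r cos θ + √(L² − h²) = 5.724270 + √(16129.0 − 1118.8233) = 5.724270 + 122.516026 = 128.240296

128.2403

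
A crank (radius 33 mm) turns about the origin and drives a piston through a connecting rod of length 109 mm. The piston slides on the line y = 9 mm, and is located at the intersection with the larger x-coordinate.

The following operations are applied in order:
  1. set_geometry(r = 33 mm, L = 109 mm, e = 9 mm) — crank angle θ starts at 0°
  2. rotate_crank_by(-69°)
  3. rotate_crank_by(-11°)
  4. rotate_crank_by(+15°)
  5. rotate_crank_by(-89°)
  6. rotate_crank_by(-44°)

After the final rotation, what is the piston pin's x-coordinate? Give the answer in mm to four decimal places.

set_geometry: r = 33 mm, L = 109 mm, e = 9 mm; θ ← 0°
rotate_crank_by(-69°): θ ← 0° -69° = -69°
rotate_crank_by(-11°): θ ← -69° -11° = -80°
rotate_crank_by(+15°): θ ← -80° +15° = -65°
rotate_crank_by(-89°): θ ← -65° -89° = -154°
rotate_crank_by(-44°): θ ← -154° -44° = -198°
crank pin P = (r cos θ, r sin θ) = (-31.384865, 10.197561)
h = r sin θ − e = 10.197561 − 9 = 1.197561
x = r cos θ + √(L² − h²) = -31.384865 + √(11881.0 − 1.4342) = -31.384865 + 108.993421 = 77.608556

77.6086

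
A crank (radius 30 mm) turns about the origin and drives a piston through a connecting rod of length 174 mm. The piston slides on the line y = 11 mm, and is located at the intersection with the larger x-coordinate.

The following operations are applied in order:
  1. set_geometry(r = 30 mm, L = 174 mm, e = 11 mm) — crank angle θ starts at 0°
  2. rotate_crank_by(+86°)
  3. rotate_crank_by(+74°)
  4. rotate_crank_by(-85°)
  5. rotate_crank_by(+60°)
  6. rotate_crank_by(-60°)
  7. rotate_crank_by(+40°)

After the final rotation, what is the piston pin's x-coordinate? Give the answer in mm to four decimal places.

set_geometry: r = 30 mm, L = 174 mm, e = 11 mm; θ ← 0°
rotate_crank_by(+86°): θ ← 0° +86° = 86°
rotate_crank_by(+74°): θ ← 86° +74° = 160°
rotate_crank_by(-85°): θ ← 160° -85° = 75°
rotate_crank_by(+60°): θ ← 75° +60° = 135°
rotate_crank_by(-60°): θ ← 135° -60° = 75°
rotate_crank_by(+40°): θ ← 75° +40° = 115°
crank pin P = (r cos θ, r sin θ) = (-12.678548, 27.189234)
h = r sin θ − e = 27.189234 − 11 = 16.189234
x = r cos θ + √(L² − h²) = -12.678548 + √(30276.0 − 262.0913) = -12.678548 + 173.245227 = 160.566679

160.5667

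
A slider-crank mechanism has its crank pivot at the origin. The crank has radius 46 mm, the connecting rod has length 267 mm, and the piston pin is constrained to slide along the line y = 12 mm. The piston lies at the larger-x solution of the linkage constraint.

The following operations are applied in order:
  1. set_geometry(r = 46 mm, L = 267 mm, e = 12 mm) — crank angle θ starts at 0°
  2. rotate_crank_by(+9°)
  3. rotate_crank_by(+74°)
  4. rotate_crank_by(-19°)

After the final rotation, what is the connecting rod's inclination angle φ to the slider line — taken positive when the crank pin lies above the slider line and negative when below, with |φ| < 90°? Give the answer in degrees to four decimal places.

6.3098

set_geometry: r = 46 mm, L = 267 mm, e = 12 mm; θ ← 0°
rotate_crank_by(+9°): θ ← 0° +9° = 9°
rotate_crank_by(+74°): θ ← 9° +74° = 83°
rotate_crank_by(-19°): θ ← 83° -19° = 64°
crank pin P = (r cos θ, r sin θ) = (20.165073, 41.344526)
h = r sin θ − e = 41.344526 − 12 = 29.344526
sin φ = h / L = 29.344526 / 267 = 0.10990459
φ = arcsin(0.10990459) = 6.309816°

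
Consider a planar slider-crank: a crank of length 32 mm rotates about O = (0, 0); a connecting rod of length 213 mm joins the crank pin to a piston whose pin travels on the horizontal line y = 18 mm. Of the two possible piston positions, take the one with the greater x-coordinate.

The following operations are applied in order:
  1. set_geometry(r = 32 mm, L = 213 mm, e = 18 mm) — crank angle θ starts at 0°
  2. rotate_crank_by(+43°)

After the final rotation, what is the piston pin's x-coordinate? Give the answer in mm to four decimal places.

set_geometry: r = 32 mm, L = 213 mm, e = 18 mm; θ ← 0°
rotate_crank_by(+43°): θ ← 0° +43° = 43°
crank pin P = (r cos θ, r sin θ) = (23.403318, 21.823948)
h = r sin θ − e = 21.823948 − 18 = 3.823948
x = r cos θ + √(L² − h²) = 23.403318 + √(45369.0 − 14.6226) = 23.403318 + 212.965672 = 236.368990

236.3690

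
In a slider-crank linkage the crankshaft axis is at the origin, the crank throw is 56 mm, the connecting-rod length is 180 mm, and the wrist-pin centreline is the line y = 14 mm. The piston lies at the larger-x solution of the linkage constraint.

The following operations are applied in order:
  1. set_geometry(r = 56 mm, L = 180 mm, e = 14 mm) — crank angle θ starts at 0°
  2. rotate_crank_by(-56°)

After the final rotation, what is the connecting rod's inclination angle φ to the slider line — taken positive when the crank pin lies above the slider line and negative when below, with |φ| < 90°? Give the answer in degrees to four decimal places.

set_geometry: r = 56 mm, L = 180 mm, e = 14 mm; θ ← 0°
rotate_crank_by(-56°): θ ← 0° -56° = -56°
crank pin P = (r cos θ, r sin θ) = (31.314803, -46.426104)
h = r sin θ − e = -46.426104 − 14 = -60.426104
sin φ = h / L = -60.426104 / 180 = -0.33570058
φ = arcsin(-0.33570058) = -19.615145°

-19.6151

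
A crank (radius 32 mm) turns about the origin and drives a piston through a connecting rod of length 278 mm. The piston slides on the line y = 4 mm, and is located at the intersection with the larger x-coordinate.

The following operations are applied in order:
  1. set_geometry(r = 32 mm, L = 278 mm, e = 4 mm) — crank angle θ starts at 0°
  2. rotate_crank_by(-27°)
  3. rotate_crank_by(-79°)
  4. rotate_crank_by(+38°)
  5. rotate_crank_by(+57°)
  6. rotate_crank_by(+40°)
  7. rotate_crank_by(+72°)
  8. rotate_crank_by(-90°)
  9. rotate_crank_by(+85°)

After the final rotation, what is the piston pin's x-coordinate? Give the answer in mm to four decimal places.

set_geometry: r = 32 mm, L = 278 mm, e = 4 mm; θ ← 0°
rotate_crank_by(-27°): θ ← 0° -27° = -27°
rotate_crank_by(-79°): θ ← -27° -79° = -106°
rotate_crank_by(+38°): θ ← -106° +38° = -68°
rotate_crank_by(+57°): θ ← -68° +57° = -11°
rotate_crank_by(+40°): θ ← -11° +40° = 29°
rotate_crank_by(+72°): θ ← 29° +72° = 101°
rotate_crank_by(-90°): θ ← 101° -90° = 11°
rotate_crank_by(+85°): θ ← 11° +85° = 96°
crank pin P = (r cos θ, r sin θ) = (-3.344911, 31.824701)
h = r sin θ − e = 31.824701 − 4 = 27.824701
x = r cos θ + √(L² − h²) = -3.344911 + √(77284.0 − 774.2140) = -3.344911 + 276.604024 = 273.259113

273.2591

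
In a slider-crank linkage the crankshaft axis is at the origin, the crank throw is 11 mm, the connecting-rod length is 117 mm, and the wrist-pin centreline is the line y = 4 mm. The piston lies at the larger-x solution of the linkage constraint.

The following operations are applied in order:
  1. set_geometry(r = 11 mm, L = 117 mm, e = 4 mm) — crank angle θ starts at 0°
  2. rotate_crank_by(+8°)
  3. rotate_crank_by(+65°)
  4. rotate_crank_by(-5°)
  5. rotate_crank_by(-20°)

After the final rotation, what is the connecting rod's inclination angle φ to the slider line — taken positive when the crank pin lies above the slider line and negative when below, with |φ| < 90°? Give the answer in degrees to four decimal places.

set_geometry: r = 11 mm, L = 117 mm, e = 4 mm; θ ← 0°
rotate_crank_by(+8°): θ ← 0° +8° = 8°
rotate_crank_by(+65°): θ ← 8° +65° = 73°
rotate_crank_by(-5°): θ ← 73° -5° = 68°
rotate_crank_by(-20°): θ ← 68° -20° = 48°
crank pin P = (r cos θ, r sin θ) = (7.360437, 8.174593)
h = r sin θ − e = 8.174593 − 4 = 4.174593
sin φ = h / L = 4.174593 / 117 = 0.03568028
φ = arcsin(0.03568028) = 2.044764°

2.0448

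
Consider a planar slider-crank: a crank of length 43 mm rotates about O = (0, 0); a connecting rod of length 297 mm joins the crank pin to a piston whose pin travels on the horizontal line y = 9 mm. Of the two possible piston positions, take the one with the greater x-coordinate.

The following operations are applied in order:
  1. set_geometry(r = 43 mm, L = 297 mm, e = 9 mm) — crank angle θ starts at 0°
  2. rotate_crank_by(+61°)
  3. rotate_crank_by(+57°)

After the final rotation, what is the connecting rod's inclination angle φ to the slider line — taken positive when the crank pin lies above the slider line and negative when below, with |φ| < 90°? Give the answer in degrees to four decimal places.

5.5970

set_geometry: r = 43 mm, L = 297 mm, e = 9 mm; θ ← 0°
rotate_crank_by(+61°): θ ← 0° +61° = 61°
rotate_crank_by(+57°): θ ← 61° +57° = 118°
crank pin P = (r cos θ, r sin θ) = (-20.187277, 37.966746)
h = r sin θ − e = 37.966746 − 9 = 28.966746
sin φ = h / L = 28.966746 / 297 = 0.09753113
φ = arcsin(0.09753113) = 5.597020°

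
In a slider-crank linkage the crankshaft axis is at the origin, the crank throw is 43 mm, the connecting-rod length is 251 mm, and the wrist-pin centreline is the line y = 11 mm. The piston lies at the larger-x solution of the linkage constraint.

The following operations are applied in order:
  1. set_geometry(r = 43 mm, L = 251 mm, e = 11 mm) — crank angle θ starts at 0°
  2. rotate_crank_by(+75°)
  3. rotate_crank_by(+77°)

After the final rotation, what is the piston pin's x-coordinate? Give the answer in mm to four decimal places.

set_geometry: r = 43 mm, L = 251 mm, e = 11 mm; θ ← 0°
rotate_crank_by(+75°): θ ← 0° +75° = 75°
rotate_crank_by(+77°): θ ← 75° +77° = 152°
crank pin P = (r cos θ, r sin θ) = (-37.966746, 20.187277)
h = r sin θ − e = 20.187277 − 11 = 9.187277
x = r cos θ + √(L² − h²) = -37.966746 + √(63001.0 − 84.4061) = -37.966746 + 250.831804 = 212.865058

212.8651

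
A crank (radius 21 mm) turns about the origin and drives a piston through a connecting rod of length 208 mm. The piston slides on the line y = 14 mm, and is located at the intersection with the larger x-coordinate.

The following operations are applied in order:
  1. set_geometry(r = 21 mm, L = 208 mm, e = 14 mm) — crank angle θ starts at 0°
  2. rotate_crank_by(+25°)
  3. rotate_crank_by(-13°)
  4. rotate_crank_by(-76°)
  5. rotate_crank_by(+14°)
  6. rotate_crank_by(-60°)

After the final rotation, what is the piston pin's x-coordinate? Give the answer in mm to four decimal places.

198.0639

set_geometry: r = 21 mm, L = 208 mm, e = 14 mm; θ ← 0°
rotate_crank_by(+25°): θ ← 0° +25° = 25°
rotate_crank_by(-13°): θ ← 25° -13° = 12°
rotate_crank_by(-76°): θ ← 12° -76° = -64°
rotate_crank_by(+14°): θ ← -64° +14° = -50°
rotate_crank_by(-60°): θ ← -50° -60° = -110°
crank pin P = (r cos θ, r sin θ) = (-7.182423, -19.733545)
h = r sin θ − e = -19.733545 − 14 = -33.733545
x = r cos θ + √(L² − h²) = -7.182423 + √(43264.0 − 1137.9521) = -7.182423 + 205.246310 = 198.063887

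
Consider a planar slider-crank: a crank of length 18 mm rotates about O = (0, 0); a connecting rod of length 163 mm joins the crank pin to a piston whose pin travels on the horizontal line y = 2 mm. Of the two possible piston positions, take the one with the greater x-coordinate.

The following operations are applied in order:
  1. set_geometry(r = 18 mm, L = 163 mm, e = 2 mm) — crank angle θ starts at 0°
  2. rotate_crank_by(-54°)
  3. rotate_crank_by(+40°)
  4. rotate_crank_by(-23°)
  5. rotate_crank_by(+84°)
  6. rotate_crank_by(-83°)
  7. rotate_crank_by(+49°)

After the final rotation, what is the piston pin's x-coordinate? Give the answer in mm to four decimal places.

set_geometry: r = 18 mm, L = 163 mm, e = 2 mm; θ ← 0°
rotate_crank_by(-54°): θ ← 0° -54° = -54°
rotate_crank_by(+40°): θ ← -54° +40° = -14°
rotate_crank_by(-23°): θ ← -14° -23° = -37°
rotate_crank_by(+84°): θ ← -37° +84° = 47°
rotate_crank_by(-83°): θ ← 47° -83° = -36°
rotate_crank_by(+49°): θ ← -36° +49° = 13°
crank pin P = (r cos θ, r sin θ) = (17.538661, 4.049119)
h = r sin θ − e = 4.049119 − 2 = 2.049119
x = r cos θ + √(L² − h²) = 17.538661 + √(26569.0 − 4.1989) = 17.538661 + 162.987119 = 180.525781

180.5258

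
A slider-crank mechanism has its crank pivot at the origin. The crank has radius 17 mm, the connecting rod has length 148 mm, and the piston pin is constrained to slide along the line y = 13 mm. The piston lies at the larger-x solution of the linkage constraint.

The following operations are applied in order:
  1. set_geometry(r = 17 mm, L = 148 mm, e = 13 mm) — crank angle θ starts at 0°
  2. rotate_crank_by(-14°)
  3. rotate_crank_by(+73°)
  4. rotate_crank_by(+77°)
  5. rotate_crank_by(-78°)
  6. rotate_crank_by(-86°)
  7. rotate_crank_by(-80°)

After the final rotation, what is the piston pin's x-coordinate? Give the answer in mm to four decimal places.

set_geometry: r = 17 mm, L = 148 mm, e = 13 mm; θ ← 0°
rotate_crank_by(-14°): θ ← 0° -14° = -14°
rotate_crank_by(+73°): θ ← -14° +73° = 59°
rotate_crank_by(+77°): θ ← 59° +77° = 136°
rotate_crank_by(-78°): θ ← 136° -78° = 58°
rotate_crank_by(-86°): θ ← 58° -86° = -28°
rotate_crank_by(-80°): θ ← -28° -80° = -108°
crank pin P = (r cos θ, r sin θ) = (-5.253289, -16.167961)
h = r sin θ − e = -16.167961 − 13 = -29.167961
x = r cos θ + √(L² − h²) = -5.253289 + √(21904.0 − 850.7699) = -5.253289 + 145.097312 = 139.844023

139.8440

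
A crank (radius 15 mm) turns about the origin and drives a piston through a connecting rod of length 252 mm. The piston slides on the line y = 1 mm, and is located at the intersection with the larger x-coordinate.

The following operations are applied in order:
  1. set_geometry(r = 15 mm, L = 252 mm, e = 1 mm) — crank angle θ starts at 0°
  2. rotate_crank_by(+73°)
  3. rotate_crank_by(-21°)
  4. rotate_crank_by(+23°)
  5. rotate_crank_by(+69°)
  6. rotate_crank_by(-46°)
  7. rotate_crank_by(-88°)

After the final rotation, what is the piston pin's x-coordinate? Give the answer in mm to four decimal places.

266.7670

set_geometry: r = 15 mm, L = 252 mm, e = 1 mm; θ ← 0°
rotate_crank_by(+73°): θ ← 0° +73° = 73°
rotate_crank_by(-21°): θ ← 73° -21° = 52°
rotate_crank_by(+23°): θ ← 52° +23° = 75°
rotate_crank_by(+69°): θ ← 75° +69° = 144°
rotate_crank_by(-46°): θ ← 144° -46° = 98°
rotate_crank_by(-88°): θ ← 98° -88° = 10°
crank pin P = (r cos θ, r sin θ) = (14.772116, 2.604723)
h = r sin θ − e = 2.604723 − 1 = 1.604723
x = r cos θ + √(L² − h²) = 14.772116 + √(63504.0 − 2.5751) = 14.772116 + 251.994891 = 266.767007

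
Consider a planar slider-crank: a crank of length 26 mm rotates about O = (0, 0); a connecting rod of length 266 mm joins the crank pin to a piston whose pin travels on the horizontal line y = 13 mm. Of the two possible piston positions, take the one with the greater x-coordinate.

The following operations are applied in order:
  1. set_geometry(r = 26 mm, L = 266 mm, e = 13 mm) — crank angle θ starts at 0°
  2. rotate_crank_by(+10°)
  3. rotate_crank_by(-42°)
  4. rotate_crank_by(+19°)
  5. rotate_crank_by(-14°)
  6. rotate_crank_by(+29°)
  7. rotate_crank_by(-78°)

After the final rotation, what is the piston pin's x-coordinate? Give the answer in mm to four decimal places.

set_geometry: r = 26 mm, L = 266 mm, e = 13 mm; θ ← 0°
rotate_crank_by(+10°): θ ← 0° +10° = 10°
rotate_crank_by(-42°): θ ← 10° -42° = -32°
rotate_crank_by(+19°): θ ← -32° +19° = -13°
rotate_crank_by(-14°): θ ← -13° -14° = -27°
rotate_crank_by(+29°): θ ← -27° +29° = 2°
rotate_crank_by(-78°): θ ← 2° -78° = -76°
crank pin P = (r cos θ, r sin θ) = (6.289969, -25.227689)
h = r sin θ − e = -25.227689 − 13 = -38.227689
x = r cos θ + √(L² − h²) = 6.289969 + √(70756.0 − 1461.3562) = 6.289969 + 263.238758 = 269.528727

269.5287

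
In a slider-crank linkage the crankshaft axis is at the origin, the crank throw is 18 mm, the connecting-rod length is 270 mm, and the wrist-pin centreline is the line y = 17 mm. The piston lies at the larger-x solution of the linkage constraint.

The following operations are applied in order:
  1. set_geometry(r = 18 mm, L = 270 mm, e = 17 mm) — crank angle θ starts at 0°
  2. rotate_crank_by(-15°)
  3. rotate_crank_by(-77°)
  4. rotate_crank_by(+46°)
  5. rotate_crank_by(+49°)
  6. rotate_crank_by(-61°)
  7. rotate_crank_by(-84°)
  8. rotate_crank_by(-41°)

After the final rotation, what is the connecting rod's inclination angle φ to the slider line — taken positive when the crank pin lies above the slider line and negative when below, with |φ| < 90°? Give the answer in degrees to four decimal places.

-3.4096

set_geometry: r = 18 mm, L = 270 mm, e = 17 mm; θ ← 0°
rotate_crank_by(-15°): θ ← 0° -15° = -15°
rotate_crank_by(-77°): θ ← -15° -77° = -92°
rotate_crank_by(+46°): θ ← -92° +46° = -46°
rotate_crank_by(+49°): θ ← -46° +49° = 3°
rotate_crank_by(-61°): θ ← 3° -61° = -58°
rotate_crank_by(-84°): θ ← -58° -84° = -142°
rotate_crank_by(-41°): θ ← -142° -41° = -183°
crank pin P = (r cos θ, r sin θ) = (-17.975332, 0.942047)
h = r sin θ − e = 0.942047 − 17 = -16.057953
sin φ = h / L = -16.057953 / 270 = -0.05947390
φ = arcsin(-0.05947390) = -3.409615°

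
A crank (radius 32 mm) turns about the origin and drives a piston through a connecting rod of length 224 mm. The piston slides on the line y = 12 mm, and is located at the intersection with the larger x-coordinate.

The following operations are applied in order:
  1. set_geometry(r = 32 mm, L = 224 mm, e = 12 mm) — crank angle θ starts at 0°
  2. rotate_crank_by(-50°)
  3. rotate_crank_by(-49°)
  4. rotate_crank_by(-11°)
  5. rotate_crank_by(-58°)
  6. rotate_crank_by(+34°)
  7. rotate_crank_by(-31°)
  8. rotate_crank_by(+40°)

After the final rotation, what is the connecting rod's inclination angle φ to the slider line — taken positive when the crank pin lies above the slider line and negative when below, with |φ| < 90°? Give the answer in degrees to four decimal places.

set_geometry: r = 32 mm, L = 224 mm, e = 12 mm; θ ← 0°
rotate_crank_by(-50°): θ ← 0° -50° = -50°
rotate_crank_by(-49°): θ ← -50° -49° = -99°
rotate_crank_by(-11°): θ ← -99° -11° = -110°
rotate_crank_by(-58°): θ ← -110° -58° = -168°
rotate_crank_by(+34°): θ ← -168° +34° = -134°
rotate_crank_by(-31°): θ ← -134° -31° = -165°
rotate_crank_by(+40°): θ ← -165° +40° = -125°
crank pin P = (r cos θ, r sin θ) = (-18.354446, -26.212865)
h = r sin θ − e = -26.212865 − 12 = -38.212865
sin φ = h / L = -38.212865 / 224 = -0.17059315
φ = arcsin(-0.17059315) = -9.822308°

-9.8223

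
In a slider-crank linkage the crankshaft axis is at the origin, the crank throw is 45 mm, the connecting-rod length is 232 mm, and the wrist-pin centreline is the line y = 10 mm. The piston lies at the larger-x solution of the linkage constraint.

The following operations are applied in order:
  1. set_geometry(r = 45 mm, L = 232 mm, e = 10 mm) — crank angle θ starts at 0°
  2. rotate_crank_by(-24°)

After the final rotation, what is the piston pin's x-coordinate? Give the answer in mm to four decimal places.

set_geometry: r = 45 mm, L = 232 mm, e = 10 mm; θ ← 0°
rotate_crank_by(-24°): θ ← 0° -24° = -24°
crank pin P = (r cos θ, r sin θ) = (41.109546, -18.303149)
h = r sin θ − e = -18.303149 − 10 = -28.303149
x = r cos θ + √(L² − h²) = 41.109546 + √(53824.0 − 801.0682) = 41.109546 + 230.267088 = 271.376633

271.3766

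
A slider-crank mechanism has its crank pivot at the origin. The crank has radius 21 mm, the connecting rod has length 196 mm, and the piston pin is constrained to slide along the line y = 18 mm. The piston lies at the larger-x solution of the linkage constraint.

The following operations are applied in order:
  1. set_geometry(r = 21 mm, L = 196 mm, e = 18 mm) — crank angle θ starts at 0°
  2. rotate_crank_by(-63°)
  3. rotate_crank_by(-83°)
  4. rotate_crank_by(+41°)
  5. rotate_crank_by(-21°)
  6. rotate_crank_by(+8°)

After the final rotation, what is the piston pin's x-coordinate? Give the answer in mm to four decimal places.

set_geometry: r = 21 mm, L = 196 mm, e = 18 mm; θ ← 0°
rotate_crank_by(-63°): θ ← 0° -63° = -63°
rotate_crank_by(-83°): θ ← -63° -83° = -146°
rotate_crank_by(+41°): θ ← -146° +41° = -105°
rotate_crank_by(-21°): θ ← -105° -21° = -126°
rotate_crank_by(+8°): θ ← -126° +8° = -118°
crank pin P = (r cos θ, r sin θ) = (-9.858903, -18.541899)
h = r sin θ − e = -18.541899 − 18 = -36.541899
x = r cos θ + √(L² − h²) = -9.858903 + √(38416.0 − 1335.3104) = -9.858903 + 192.563469 = 182.704566

182.7046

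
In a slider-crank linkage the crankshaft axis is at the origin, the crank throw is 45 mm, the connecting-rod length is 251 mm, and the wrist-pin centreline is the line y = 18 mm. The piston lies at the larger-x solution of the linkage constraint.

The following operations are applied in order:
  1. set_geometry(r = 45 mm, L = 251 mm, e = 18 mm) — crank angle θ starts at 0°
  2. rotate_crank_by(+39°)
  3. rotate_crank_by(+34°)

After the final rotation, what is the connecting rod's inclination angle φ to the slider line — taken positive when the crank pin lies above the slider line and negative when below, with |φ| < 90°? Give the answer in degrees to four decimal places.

set_geometry: r = 45 mm, L = 251 mm, e = 18 mm; θ ← 0°
rotate_crank_by(+39°): θ ← 0° +39° = 39°
rotate_crank_by(+34°): θ ← 39° +34° = 73°
crank pin P = (r cos θ, r sin θ) = (13.156727, 43.033714)
h = r sin θ − e = 43.033714 − 18 = 25.033714
sin φ = h / L = 25.033714 / 251 = 0.09973591
φ = arcsin(0.09973591) = 5.723963°

5.7240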